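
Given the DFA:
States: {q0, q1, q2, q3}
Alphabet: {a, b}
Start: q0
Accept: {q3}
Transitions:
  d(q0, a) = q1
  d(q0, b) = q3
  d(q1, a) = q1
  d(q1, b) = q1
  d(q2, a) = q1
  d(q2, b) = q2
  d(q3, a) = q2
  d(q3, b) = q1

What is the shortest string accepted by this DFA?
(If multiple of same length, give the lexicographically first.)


BFS by string length (lex-first path to each state shown):
  len 0: q0<-""
  len 1: q1<-"a", q3<-"b"
Found accept state at length 1.

"b"


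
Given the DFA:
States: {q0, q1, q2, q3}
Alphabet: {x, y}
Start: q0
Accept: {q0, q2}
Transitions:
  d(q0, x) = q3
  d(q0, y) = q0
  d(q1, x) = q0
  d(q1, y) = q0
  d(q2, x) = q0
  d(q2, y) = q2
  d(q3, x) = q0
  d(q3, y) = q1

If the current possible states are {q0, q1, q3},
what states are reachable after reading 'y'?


Apply transition on 'y' from each current state:
  d(q0, y) = q0
  d(q1, y) = q0
  d(q3, y) = q1

{q0, q1}


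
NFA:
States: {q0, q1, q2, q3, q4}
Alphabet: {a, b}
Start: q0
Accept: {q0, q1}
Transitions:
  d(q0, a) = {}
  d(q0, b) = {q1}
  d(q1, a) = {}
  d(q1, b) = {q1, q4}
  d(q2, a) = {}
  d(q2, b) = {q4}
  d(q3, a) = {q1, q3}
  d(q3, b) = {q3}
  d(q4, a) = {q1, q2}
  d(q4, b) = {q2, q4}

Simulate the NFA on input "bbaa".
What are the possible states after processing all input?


Start: {q0}
  --b--> {q1}
  --b--> {q1, q4}
  --a--> {q1, q2}
  --a--> {}

{} (empty set, no valid transitions)


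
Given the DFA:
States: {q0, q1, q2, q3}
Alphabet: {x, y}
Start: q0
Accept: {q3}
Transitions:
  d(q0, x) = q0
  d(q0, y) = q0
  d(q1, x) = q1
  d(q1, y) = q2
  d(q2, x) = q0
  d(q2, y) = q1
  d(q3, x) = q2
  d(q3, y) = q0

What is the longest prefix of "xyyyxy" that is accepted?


Run the DFA, marking each prefix where the state is accepting:
  "" -> q0 [reject]
  "x" -> q0 [reject]
  "xy" -> q0 [reject]
  "xyy" -> q0 [reject]
  "xyyy" -> q0 [reject]
  "xyyyx" -> q0 [reject]
  "xyyyxy" -> q0 [reject]

No prefix is accepted


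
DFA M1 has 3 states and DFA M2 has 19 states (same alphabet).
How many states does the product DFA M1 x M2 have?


Product construction pairs every M1 state with every M2 state.
3 * 19 = 57

57


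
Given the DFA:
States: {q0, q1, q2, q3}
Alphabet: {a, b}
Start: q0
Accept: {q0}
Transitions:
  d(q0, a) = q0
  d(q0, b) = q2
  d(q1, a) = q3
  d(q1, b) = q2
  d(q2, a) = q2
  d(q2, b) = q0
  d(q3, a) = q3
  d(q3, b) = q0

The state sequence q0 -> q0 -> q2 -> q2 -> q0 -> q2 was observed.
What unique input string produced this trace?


Trace back each transition to find the symbol:
  q0 --[a]--> q0
  q0 --[b]--> q2
  q2 --[a]--> q2
  q2 --[b]--> q0
  q0 --[b]--> q2

"ababb"


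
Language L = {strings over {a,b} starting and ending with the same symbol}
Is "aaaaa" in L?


first = 'a', last = 'a'

Yes, "aaaaa" is in L


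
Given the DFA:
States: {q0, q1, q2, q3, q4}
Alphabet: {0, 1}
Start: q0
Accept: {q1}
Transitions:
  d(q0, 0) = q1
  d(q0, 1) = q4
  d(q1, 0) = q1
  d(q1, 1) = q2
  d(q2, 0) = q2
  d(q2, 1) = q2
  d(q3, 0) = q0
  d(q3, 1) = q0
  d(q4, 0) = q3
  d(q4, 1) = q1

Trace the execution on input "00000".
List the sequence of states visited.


Input: 00000
d(q0, 0) = q1
d(q1, 0) = q1
d(q1, 0) = q1
d(q1, 0) = q1
d(q1, 0) = q1


q0 -> q1 -> q1 -> q1 -> q1 -> q1


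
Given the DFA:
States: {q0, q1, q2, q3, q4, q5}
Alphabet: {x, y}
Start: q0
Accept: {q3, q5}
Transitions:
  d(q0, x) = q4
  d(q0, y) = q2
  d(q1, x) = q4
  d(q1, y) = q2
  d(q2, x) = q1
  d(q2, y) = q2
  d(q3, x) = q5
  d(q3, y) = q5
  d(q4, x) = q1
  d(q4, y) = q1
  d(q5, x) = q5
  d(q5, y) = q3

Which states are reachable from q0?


BFS from q0:
  layer 0: {q0}
  layer 1: {q2, q4}
  layer 2: {q1}

{q0, q1, q2, q4}


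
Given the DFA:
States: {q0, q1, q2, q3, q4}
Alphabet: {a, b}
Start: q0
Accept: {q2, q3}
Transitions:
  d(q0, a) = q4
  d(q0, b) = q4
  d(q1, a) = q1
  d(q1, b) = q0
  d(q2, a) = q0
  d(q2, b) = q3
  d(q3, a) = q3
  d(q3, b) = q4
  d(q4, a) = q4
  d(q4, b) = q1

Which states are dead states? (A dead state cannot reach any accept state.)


Forward reachability from each state:
  q0 -> reaches {q0, q1, q4}, no accept state (dead)
  q1 -> reaches {q0, q1, q4}, no accept state (dead)
  q2 -> reaches accept state q2 (live)
  q3 -> reaches accept state q3 (live)
  q4 -> reaches {q0, q1, q4}, no accept state (dead)

{q0, q1, q4}


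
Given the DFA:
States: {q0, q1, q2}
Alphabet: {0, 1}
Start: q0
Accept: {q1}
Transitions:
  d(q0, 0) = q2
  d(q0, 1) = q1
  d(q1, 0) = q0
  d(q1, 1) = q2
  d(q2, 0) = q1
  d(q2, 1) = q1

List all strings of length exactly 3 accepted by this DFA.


All strings of length 3: 8 total
Accepted: 3

"101", "110", "111"


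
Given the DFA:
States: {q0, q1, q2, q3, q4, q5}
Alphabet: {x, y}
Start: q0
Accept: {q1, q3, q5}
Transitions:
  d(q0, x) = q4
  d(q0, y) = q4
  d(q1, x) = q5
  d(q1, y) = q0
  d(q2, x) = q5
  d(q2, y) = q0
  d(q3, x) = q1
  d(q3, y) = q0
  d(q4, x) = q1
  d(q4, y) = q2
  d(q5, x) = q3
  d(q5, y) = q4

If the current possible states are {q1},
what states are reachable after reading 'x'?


Apply transition on 'x' from each current state:
  d(q1, x) = q5

{q5}


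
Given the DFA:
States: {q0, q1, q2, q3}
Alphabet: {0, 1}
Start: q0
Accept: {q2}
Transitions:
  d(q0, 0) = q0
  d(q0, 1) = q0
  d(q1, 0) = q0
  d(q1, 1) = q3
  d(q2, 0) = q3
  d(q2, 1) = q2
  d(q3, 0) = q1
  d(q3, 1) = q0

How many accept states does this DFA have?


Accept states listed: {q2}
Counting: q2(1)

1


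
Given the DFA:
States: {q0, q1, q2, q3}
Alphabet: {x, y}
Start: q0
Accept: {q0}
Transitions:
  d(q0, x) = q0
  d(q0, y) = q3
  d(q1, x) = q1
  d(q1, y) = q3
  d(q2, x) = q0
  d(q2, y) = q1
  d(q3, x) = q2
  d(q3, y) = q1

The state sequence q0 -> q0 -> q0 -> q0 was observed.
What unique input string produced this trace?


Trace back each transition to find the symbol:
  q0 --[x]--> q0
  q0 --[x]--> q0
  q0 --[x]--> q0

"xxx"


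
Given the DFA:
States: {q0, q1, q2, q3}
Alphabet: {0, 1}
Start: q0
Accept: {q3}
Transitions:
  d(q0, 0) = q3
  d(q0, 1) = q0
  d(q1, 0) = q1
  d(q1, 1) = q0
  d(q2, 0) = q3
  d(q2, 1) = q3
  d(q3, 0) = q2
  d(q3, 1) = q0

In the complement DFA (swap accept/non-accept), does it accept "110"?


Trace: q0 -> q0 -> q0 -> q3
Final: q3
Original accept: {q3}
Complement: q3 is in original accept

No, complement rejects (original accepts)


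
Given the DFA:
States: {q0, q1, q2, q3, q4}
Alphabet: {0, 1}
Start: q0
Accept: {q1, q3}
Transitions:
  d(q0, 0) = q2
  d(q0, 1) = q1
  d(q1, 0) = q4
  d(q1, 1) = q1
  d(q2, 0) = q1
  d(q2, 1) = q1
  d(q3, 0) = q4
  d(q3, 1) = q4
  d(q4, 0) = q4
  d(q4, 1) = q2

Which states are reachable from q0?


BFS from q0:
  layer 0: {q0}
  layer 1: {q1, q2}
  layer 2: {q4}

{q0, q1, q2, q4}


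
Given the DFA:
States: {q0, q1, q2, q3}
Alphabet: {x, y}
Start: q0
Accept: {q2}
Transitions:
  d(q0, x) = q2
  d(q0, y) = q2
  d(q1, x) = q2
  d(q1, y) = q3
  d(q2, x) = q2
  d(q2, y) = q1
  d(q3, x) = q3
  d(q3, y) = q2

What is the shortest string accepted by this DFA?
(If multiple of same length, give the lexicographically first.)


BFS by string length (lex-first path to each state shown):
  len 0: q0<-""
  len 1: q2<-"x"
Found accept state at length 1.

"x"


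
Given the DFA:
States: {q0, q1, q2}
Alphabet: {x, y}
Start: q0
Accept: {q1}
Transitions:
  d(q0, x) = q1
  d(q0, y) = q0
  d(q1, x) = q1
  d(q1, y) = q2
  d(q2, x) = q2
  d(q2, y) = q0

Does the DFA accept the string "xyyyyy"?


Trace: q0 -> q1 -> q2 -> q0 -> q0 -> q0 -> q0
Final state: q0
Accept states: {q1}

No, rejected (final state q0 is not an accept state)


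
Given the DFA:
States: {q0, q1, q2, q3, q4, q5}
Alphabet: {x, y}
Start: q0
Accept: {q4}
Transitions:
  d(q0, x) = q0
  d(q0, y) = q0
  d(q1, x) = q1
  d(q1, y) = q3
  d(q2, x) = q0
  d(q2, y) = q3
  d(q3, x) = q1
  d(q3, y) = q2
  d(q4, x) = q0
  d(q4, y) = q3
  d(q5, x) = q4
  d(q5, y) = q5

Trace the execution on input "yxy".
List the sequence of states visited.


Input: yxy
d(q0, y) = q0
d(q0, x) = q0
d(q0, y) = q0


q0 -> q0 -> q0 -> q0


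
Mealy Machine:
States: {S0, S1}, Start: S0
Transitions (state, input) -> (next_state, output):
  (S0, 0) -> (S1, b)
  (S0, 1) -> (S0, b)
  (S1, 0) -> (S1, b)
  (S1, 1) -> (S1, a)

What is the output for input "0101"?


Step-by-step:
  (S0, 0) -> (S1, b)
  (S1, 1) -> (S1, a)
  (S1, 0) -> (S1, b)
  (S1, 1) -> (S1, a)

"baba"


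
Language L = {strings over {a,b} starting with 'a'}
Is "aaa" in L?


first symbol = 'a'

Yes, "aaa" is in L


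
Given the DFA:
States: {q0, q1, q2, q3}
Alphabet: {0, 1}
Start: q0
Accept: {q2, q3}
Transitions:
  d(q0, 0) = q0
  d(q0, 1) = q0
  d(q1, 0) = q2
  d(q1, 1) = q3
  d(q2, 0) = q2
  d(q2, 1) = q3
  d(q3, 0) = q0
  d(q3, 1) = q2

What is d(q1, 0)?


Looking up transition d(q1, 0)

q2


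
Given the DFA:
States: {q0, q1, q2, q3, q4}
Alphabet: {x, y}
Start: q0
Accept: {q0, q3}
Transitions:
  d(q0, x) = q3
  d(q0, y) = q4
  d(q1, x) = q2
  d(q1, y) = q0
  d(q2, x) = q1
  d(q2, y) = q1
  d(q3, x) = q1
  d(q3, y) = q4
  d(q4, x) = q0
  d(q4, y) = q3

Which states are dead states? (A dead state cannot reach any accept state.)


Forward reachability from each state:
  q0 -> reaches accept state q0 (live)
  q1 -> reaches accept state q0 (live)
  q2 -> reaches accept state q0 (live)
  q3 -> reaches accept state q0 (live)
  q4 -> reaches accept state q0 (live)

None (all states can reach an accept state)


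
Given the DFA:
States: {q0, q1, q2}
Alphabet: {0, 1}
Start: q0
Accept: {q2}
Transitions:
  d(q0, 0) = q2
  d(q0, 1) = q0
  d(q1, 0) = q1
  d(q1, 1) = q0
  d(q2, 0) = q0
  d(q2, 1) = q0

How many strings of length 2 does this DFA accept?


Enumerating all length-2 strings:
  "00" -> q0 [reject]
  "01" -> q0 [reject]
  "10" -> q2 [accept]
  "11" -> q0 [reject]

1 out of 4


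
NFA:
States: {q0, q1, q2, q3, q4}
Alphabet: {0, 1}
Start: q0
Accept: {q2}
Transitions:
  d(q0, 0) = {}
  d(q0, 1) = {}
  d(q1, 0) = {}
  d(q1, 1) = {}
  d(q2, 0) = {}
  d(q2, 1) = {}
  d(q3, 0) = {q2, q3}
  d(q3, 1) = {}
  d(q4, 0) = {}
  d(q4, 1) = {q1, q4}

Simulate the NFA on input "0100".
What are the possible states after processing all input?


Start: {q0}
  --0--> {}
  --1--> {}
  --0--> {}
  --0--> {}

{} (empty set, no valid transitions)


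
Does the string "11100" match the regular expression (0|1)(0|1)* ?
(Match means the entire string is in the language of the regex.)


|string| = 5; first = '1'; last = '0'

Yes, "11100" matches (0|1)(0|1)*


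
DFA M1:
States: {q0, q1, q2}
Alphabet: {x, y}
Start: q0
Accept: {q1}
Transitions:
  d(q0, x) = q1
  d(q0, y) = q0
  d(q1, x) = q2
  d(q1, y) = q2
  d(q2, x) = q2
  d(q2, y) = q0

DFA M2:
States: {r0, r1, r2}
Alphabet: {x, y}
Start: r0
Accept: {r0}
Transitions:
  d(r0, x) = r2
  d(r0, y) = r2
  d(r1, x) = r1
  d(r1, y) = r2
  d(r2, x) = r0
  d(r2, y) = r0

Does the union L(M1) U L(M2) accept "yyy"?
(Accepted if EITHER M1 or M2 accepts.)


M1: final=q0 accepted=False
M2: final=r2 accepted=False

No, union rejects (neither accepts)


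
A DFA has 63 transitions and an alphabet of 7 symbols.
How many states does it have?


Each state has exactly one transition per symbol.
states = transitions / |alphabet| = 63 / 7 = 9

9


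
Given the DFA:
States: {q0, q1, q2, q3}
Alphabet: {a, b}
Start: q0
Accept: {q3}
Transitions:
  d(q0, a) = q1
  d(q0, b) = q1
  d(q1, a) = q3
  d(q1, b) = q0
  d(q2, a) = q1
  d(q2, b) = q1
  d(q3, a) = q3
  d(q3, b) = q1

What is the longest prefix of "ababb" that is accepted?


Run the DFA, marking each prefix where the state is accepting:
  "" -> q0 [reject]
  "a" -> q1 [reject]
  "ab" -> q0 [reject]
  "aba" -> q1 [reject]
  "abab" -> q0 [reject]
  "ababb" -> q1 [reject]

No prefix is accepted


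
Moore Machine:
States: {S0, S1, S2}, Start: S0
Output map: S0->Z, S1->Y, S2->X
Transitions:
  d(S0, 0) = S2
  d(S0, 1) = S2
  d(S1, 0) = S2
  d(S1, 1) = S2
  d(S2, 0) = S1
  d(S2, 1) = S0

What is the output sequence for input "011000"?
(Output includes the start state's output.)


Start: S0 (output Z)
  --0--> S2 (output X)
  --1--> S0 (output Z)
  --1--> S2 (output X)
  --0--> S1 (output Y)
  --0--> S2 (output X)
  --0--> S1 (output Y)

"ZXZXYXY"


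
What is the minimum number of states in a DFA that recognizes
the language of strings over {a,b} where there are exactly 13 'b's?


States: count = 0, 1, ..., 13 (that's 14 states), plus a dead state for count > 13.
Total: 14 + 1 = 15. Accept = count-13 state.

15


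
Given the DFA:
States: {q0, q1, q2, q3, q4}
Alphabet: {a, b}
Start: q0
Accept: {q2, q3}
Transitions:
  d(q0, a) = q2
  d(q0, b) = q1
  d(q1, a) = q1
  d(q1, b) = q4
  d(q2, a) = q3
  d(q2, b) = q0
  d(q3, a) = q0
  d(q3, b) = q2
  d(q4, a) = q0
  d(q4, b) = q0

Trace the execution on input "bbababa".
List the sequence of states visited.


Input: bbababa
d(q0, b) = q1
d(q1, b) = q4
d(q4, a) = q0
d(q0, b) = q1
d(q1, a) = q1
d(q1, b) = q4
d(q4, a) = q0


q0 -> q1 -> q4 -> q0 -> q1 -> q1 -> q4 -> q0


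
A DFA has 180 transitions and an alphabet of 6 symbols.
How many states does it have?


Each state has exactly one transition per symbol.
states = transitions / |alphabet| = 180 / 6 = 30

30


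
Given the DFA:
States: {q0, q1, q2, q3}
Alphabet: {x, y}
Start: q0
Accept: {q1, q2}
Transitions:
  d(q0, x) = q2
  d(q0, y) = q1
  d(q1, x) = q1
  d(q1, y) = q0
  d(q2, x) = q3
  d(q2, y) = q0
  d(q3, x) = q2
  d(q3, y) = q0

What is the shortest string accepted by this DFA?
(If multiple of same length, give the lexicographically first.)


BFS by string length (lex-first path to each state shown):
  len 0: q0<-""
  len 1: q1<-"y", q2<-"x"
Found accept state at length 1.

"x"


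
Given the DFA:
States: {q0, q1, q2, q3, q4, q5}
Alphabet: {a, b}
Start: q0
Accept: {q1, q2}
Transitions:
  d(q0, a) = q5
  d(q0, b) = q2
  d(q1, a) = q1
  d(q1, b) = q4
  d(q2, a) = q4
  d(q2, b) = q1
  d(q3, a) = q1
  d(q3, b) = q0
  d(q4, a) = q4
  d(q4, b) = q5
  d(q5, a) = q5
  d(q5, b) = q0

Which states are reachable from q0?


BFS from q0:
  layer 0: {q0}
  layer 1: {q2, q5}
  layer 2: {q1, q4}

{q0, q1, q2, q4, q5}


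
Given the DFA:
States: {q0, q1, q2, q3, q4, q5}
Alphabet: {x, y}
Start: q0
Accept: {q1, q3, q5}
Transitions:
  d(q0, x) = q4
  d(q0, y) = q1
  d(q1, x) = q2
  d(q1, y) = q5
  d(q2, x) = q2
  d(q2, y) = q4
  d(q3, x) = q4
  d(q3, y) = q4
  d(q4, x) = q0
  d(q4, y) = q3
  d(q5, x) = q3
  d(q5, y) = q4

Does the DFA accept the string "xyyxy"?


Trace: q0 -> q4 -> q3 -> q4 -> q0 -> q1
Final state: q1
Accept states: {q1, q3, q5}

Yes, accepted (final state q1 is an accept state)


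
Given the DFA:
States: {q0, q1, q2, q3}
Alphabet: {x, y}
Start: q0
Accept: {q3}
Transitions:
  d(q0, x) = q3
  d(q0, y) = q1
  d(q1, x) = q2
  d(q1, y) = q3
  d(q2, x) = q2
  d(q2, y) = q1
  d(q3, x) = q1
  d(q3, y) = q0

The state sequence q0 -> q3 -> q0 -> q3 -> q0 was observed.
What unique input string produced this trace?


Trace back each transition to find the symbol:
  q0 --[x]--> q3
  q3 --[y]--> q0
  q0 --[x]--> q3
  q3 --[y]--> q0

"xyxy"


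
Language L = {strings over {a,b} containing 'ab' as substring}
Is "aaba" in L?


'ab' occurs at index 1

Yes, "aaba" is in L


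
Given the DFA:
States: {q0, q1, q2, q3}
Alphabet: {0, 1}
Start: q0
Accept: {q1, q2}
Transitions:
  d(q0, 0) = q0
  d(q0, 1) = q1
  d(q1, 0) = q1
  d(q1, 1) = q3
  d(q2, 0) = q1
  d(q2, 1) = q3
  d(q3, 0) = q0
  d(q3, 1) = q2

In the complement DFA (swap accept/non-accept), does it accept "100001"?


Trace: q0 -> q1 -> q1 -> q1 -> q1 -> q1 -> q3
Final: q3
Original accept: {q1, q2}
Complement: q3 is not in original accept

Yes, complement accepts (original rejects)


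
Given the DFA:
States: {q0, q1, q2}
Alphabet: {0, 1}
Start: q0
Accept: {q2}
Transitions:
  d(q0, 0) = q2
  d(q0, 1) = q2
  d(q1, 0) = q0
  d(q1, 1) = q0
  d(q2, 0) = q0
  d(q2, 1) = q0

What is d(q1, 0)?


Looking up transition d(q1, 0)

q0


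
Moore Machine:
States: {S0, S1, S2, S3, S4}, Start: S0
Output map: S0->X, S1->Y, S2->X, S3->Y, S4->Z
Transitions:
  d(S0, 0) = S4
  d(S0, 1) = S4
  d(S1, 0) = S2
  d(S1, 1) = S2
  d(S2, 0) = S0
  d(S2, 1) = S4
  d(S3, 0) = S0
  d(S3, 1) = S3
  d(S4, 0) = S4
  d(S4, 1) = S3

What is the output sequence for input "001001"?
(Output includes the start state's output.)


Start: S0 (output X)
  --0--> S4 (output Z)
  --0--> S4 (output Z)
  --1--> S3 (output Y)
  --0--> S0 (output X)
  --0--> S4 (output Z)
  --1--> S3 (output Y)

"XZZYXZY"


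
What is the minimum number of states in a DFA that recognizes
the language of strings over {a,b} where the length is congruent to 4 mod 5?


States track (length) mod 5.
Need 5 states: one per remainder 0..4; accept = remainder 4.

5


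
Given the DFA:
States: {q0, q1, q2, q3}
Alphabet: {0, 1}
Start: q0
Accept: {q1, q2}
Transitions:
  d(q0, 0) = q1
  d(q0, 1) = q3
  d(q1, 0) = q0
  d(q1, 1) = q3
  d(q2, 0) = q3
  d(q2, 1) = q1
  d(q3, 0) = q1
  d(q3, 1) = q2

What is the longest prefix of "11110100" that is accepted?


Run the DFA, marking each prefix where the state is accepting:
  "" -> q0 [reject]
  "1" -> q3 [reject]
  "11" -> q2 [accept]
  "111" -> q1 [accept]
  "1111" -> q3 [reject]
  "11110" -> q1 [accept]
  "111101" -> q3 [reject]
  "1111010" -> q1 [accept]
  "11110100" -> q0 [reject]

"1111010"


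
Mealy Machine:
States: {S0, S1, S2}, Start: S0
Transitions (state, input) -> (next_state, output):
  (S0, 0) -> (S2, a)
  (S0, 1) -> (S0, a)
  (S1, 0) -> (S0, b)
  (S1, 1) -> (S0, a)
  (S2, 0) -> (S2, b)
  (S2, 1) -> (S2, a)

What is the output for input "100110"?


Step-by-step:
  (S0, 1) -> (S0, a)
  (S0, 0) -> (S2, a)
  (S2, 0) -> (S2, b)
  (S2, 1) -> (S2, a)
  (S2, 1) -> (S2, a)
  (S2, 0) -> (S2, b)

"aabaab"


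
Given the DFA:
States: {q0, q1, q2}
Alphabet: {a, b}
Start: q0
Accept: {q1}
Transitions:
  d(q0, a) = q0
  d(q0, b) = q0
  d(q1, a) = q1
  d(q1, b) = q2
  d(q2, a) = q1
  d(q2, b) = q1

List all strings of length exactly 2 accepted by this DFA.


All strings of length 2: 4 total
Accepted: 0

None


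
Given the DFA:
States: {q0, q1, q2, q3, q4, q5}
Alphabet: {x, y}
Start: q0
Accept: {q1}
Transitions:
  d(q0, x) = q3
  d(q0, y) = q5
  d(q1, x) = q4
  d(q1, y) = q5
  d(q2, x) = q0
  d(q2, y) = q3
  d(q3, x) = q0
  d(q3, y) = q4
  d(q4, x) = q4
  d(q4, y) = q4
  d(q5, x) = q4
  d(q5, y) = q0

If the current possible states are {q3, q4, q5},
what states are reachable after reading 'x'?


Apply transition on 'x' from each current state:
  d(q3, x) = q0
  d(q4, x) = q4
  d(q5, x) = q4

{q0, q4}


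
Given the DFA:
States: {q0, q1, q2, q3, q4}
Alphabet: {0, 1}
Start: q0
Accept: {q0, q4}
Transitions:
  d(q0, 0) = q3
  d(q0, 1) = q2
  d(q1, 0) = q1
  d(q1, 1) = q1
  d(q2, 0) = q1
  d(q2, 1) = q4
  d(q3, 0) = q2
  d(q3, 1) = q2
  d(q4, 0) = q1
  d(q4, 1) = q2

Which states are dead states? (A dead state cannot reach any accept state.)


Forward reachability from each state:
  q0 -> reaches accept state q0 (live)
  q1 -> reaches {q1}, no accept state (dead)
  q2 -> reaches accept state q4 (live)
  q3 -> reaches accept state q4 (live)
  q4 -> reaches accept state q4 (live)

{q1}


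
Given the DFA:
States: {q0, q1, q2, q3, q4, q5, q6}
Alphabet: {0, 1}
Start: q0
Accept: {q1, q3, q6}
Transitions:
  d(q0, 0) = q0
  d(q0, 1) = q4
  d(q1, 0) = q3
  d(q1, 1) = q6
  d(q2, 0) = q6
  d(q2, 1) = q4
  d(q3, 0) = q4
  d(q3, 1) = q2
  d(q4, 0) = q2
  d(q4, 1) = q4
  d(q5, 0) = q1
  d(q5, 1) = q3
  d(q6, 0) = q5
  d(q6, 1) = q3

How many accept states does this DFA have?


Accept states listed: {q1, q3, q6}
Counting: q1(1) q3(2) q6(3)

3


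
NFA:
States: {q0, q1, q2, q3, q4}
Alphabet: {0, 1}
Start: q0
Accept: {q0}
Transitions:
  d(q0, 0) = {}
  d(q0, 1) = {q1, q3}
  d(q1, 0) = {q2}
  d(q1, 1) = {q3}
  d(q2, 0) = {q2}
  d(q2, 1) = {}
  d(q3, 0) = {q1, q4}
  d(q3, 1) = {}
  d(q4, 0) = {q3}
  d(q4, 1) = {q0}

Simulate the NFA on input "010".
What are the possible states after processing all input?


Start: {q0}
  --0--> {}
  --1--> {}
  --0--> {}

{} (empty set, no valid transitions)


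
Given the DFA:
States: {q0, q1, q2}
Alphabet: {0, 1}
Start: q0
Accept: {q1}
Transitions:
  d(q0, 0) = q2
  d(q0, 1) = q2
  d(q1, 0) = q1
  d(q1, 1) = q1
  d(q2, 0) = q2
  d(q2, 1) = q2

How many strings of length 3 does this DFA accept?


Enumerating all length-3 strings:
  "000" -> q2 [reject]
  "001" -> q2 [reject]
  "010" -> q2 [reject]
  "011" -> q2 [reject]
  "100" -> q2 [reject]
  "101" -> q2 [reject]
  "110" -> q2 [reject]
  "111" -> q2 [reject]

0 out of 8


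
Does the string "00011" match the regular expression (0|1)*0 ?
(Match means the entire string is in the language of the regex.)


|string| = 5; first = '0'; last = '1'

No, "00011" does not match (0|1)*0


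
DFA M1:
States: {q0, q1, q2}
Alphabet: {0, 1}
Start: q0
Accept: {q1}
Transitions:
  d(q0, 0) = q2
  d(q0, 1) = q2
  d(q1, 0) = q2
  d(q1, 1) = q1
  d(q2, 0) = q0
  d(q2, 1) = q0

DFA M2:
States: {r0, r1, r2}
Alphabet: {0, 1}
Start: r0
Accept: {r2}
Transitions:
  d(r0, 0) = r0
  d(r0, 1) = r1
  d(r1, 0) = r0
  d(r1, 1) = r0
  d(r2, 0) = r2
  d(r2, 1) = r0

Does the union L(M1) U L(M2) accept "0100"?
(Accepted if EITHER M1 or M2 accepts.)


M1: final=q0 accepted=False
M2: final=r0 accepted=False

No, union rejects (neither accepts)


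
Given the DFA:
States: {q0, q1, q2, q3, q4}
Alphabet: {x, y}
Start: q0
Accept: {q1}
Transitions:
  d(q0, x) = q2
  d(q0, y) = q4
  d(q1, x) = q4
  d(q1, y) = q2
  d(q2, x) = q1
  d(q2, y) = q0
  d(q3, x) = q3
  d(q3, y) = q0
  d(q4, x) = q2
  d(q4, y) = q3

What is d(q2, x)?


Looking up transition d(q2, x)

q1


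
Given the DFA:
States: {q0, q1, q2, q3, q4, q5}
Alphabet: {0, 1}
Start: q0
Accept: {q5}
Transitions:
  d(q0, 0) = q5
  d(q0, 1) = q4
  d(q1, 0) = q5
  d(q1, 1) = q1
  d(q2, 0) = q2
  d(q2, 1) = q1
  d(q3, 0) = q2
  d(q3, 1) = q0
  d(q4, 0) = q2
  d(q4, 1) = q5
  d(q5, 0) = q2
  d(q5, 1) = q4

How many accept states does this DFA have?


Accept states listed: {q5}
Counting: q5(1)

1


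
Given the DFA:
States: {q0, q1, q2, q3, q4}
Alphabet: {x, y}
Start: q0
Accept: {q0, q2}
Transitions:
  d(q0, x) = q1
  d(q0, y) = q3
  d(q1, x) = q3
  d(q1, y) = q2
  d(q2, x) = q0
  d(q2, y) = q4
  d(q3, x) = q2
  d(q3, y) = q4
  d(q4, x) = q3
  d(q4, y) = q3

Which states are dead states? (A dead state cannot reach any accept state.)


Forward reachability from each state:
  q0 -> reaches accept state q0 (live)
  q1 -> reaches accept state q0 (live)
  q2 -> reaches accept state q0 (live)
  q3 -> reaches accept state q0 (live)
  q4 -> reaches accept state q0 (live)

None (all states can reach an accept state)


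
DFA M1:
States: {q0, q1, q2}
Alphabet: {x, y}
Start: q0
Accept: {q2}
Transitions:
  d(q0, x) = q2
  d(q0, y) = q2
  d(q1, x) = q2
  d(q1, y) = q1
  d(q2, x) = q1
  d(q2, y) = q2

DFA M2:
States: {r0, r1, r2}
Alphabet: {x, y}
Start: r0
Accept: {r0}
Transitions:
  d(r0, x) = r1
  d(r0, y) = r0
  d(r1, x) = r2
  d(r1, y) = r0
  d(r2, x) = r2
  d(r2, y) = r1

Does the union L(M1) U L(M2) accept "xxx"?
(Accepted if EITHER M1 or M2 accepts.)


M1: final=q2 accepted=True
M2: final=r2 accepted=False

Yes, union accepts


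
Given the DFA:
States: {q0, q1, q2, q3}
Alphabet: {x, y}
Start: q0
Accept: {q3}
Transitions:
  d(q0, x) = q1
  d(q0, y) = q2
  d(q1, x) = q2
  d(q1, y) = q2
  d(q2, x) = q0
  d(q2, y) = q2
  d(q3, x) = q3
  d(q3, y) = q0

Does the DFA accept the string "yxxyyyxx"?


Trace: q0 -> q2 -> q0 -> q1 -> q2 -> q2 -> q2 -> q0 -> q1
Final state: q1
Accept states: {q3}

No, rejected (final state q1 is not an accept state)


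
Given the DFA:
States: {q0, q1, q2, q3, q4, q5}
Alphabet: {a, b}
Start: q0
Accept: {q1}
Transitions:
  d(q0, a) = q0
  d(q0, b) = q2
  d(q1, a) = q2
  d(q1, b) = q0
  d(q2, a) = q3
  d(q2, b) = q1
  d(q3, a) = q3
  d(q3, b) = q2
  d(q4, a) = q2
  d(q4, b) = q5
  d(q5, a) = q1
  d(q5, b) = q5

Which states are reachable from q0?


BFS from q0:
  layer 0: {q0}
  layer 1: {q2}
  layer 2: {q1, q3}

{q0, q1, q2, q3}


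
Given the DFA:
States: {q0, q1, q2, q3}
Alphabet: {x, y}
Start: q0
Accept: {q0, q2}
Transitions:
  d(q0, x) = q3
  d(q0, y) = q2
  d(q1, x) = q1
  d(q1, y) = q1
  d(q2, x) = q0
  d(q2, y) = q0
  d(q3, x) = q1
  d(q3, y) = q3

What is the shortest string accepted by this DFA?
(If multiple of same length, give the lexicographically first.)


BFS by string length (lex-first path to each state shown):
  len 0: q0<-""
Found accept state at length 0.

"" (empty string)


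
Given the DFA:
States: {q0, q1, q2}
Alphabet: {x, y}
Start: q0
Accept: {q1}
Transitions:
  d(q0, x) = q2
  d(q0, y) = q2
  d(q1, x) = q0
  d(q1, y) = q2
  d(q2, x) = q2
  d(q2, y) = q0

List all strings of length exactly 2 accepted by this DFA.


All strings of length 2: 4 total
Accepted: 0

None


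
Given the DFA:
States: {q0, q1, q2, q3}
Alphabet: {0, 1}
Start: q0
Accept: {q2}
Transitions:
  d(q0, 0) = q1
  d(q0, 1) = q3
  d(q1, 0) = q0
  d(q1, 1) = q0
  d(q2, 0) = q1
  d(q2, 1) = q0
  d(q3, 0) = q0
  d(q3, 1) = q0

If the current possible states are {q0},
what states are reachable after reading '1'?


Apply transition on '1' from each current state:
  d(q0, 1) = q3

{q3}


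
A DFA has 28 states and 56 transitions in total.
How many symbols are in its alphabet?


Each state has exactly one transition per symbol.
|alphabet| = transitions / states = 56 / 28 = 2

2


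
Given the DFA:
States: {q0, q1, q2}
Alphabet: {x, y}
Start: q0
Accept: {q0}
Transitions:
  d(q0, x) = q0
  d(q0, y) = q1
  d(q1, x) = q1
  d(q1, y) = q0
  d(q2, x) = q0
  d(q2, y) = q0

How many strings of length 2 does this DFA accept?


Enumerating all length-2 strings:
  "xx" -> q0 [accept]
  "xy" -> q1 [reject]
  "yx" -> q1 [reject]
  "yy" -> q0 [accept]

2 out of 4


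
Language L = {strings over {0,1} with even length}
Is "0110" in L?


length = 4; 4 mod 2 = 0

Yes, "0110" is in L


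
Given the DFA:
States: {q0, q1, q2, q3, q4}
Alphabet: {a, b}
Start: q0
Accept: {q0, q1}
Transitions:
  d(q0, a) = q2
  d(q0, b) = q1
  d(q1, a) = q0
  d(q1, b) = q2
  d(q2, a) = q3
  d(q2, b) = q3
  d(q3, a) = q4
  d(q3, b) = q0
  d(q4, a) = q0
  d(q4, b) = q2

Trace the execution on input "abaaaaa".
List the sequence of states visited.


Input: abaaaaa
d(q0, a) = q2
d(q2, b) = q3
d(q3, a) = q4
d(q4, a) = q0
d(q0, a) = q2
d(q2, a) = q3
d(q3, a) = q4


q0 -> q2 -> q3 -> q4 -> q0 -> q2 -> q3 -> q4


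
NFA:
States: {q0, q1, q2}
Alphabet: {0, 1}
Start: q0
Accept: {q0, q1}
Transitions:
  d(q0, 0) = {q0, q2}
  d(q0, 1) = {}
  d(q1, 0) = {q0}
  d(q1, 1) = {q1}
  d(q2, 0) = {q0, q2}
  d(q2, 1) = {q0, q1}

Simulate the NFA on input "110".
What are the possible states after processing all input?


Start: {q0}
  --1--> {}
  --1--> {}
  --0--> {}

{} (empty set, no valid transitions)


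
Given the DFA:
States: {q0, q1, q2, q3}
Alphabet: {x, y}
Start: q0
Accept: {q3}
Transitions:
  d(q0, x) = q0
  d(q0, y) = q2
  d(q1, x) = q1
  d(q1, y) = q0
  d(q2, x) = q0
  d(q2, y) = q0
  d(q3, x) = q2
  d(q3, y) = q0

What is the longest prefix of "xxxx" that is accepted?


Run the DFA, marking each prefix where the state is accepting:
  "" -> q0 [reject]
  "x" -> q0 [reject]
  "xx" -> q0 [reject]
  "xxx" -> q0 [reject]
  "xxxx" -> q0 [reject]

No prefix is accepted


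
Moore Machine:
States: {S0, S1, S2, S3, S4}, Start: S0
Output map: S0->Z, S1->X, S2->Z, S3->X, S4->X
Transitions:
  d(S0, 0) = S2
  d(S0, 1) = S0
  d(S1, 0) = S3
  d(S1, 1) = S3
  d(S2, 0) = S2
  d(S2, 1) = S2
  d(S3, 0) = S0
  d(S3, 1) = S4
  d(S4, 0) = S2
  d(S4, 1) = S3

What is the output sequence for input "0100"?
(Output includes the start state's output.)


Start: S0 (output Z)
  --0--> S2 (output Z)
  --1--> S2 (output Z)
  --0--> S2 (output Z)
  --0--> S2 (output Z)

"ZZZZZ"


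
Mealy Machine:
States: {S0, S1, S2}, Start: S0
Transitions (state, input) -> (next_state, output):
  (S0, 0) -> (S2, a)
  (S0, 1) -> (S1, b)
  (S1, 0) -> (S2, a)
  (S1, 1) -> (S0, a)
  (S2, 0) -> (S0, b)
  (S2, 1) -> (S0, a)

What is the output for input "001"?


Step-by-step:
  (S0, 0) -> (S2, a)
  (S2, 0) -> (S0, b)
  (S0, 1) -> (S1, b)

"abb"


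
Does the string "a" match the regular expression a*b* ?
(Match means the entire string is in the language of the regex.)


|string| = 1; first = 'a'; last = 'a'

Yes, "a" matches a*b*


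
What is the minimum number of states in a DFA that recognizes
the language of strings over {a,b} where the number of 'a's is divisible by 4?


States track (count of 'a') mod 4.
Need 4 states: one per remainder 0..3; accept = remainder 0.

4


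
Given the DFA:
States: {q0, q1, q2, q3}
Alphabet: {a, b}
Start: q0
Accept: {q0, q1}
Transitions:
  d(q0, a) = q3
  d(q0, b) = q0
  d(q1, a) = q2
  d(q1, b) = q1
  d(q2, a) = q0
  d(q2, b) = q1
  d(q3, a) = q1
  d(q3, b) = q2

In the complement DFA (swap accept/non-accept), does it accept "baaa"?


Trace: q0 -> q0 -> q3 -> q1 -> q2
Final: q2
Original accept: {q0, q1}
Complement: q2 is not in original accept

Yes, complement accepts (original rejects)


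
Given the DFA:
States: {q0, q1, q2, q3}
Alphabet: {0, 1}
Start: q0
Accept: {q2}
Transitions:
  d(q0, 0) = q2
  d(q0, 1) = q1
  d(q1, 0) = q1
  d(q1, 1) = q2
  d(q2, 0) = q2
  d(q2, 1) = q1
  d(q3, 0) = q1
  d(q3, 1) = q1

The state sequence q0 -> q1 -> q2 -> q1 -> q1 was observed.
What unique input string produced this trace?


Trace back each transition to find the symbol:
  q0 --[1]--> q1
  q1 --[1]--> q2
  q2 --[1]--> q1
  q1 --[0]--> q1

"1110"


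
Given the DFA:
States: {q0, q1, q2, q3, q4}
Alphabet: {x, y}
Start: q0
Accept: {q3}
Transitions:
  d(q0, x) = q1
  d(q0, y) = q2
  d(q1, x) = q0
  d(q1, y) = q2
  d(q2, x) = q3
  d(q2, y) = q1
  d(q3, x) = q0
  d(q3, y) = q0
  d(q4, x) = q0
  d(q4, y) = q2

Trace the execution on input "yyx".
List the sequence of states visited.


Input: yyx
d(q0, y) = q2
d(q2, y) = q1
d(q1, x) = q0


q0 -> q2 -> q1 -> q0


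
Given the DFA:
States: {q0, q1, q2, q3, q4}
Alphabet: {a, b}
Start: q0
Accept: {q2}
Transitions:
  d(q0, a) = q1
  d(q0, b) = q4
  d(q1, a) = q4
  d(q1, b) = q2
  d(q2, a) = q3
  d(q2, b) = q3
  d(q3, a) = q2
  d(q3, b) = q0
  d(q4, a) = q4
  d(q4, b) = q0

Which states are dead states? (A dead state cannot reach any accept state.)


Forward reachability from each state:
  q0 -> reaches accept state q2 (live)
  q1 -> reaches accept state q2 (live)
  q2 -> reaches accept state q2 (live)
  q3 -> reaches accept state q2 (live)
  q4 -> reaches accept state q2 (live)

None (all states can reach an accept state)


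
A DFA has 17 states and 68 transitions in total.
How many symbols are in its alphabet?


Each state has exactly one transition per symbol.
|alphabet| = transitions / states = 68 / 17 = 4

4


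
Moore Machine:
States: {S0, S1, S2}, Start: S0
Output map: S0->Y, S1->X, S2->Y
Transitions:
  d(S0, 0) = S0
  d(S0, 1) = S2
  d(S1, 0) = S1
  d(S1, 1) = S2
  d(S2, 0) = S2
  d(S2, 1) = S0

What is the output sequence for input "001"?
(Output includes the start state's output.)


Start: S0 (output Y)
  --0--> S0 (output Y)
  --0--> S0 (output Y)
  --1--> S2 (output Y)

"YYYY"


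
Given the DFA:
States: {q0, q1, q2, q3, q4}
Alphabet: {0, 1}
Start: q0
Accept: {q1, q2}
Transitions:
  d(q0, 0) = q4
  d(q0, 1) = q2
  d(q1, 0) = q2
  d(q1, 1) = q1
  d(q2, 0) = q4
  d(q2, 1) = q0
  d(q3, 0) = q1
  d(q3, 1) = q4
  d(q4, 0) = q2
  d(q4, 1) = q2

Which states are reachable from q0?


BFS from q0:
  layer 0: {q0}
  layer 1: {q2, q4}

{q0, q2, q4}


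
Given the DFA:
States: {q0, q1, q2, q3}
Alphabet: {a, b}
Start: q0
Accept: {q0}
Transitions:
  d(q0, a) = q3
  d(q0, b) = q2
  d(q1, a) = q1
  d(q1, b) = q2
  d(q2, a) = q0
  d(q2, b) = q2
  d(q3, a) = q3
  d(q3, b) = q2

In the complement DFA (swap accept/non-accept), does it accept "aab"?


Trace: q0 -> q3 -> q3 -> q2
Final: q2
Original accept: {q0}
Complement: q2 is not in original accept

Yes, complement accepts (original rejects)


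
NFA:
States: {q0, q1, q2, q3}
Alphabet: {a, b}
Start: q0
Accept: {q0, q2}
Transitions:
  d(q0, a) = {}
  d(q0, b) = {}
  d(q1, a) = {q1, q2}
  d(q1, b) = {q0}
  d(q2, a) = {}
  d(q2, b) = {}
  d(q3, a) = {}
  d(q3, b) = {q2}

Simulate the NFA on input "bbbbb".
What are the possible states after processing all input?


Start: {q0}
  --b--> {}
  --b--> {}
  --b--> {}
  --b--> {}
  --b--> {}

{} (empty set, no valid transitions)


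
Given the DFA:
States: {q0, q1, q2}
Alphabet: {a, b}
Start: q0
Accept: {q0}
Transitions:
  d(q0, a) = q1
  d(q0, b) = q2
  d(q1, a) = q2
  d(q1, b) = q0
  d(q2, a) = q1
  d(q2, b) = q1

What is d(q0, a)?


Looking up transition d(q0, a)

q1


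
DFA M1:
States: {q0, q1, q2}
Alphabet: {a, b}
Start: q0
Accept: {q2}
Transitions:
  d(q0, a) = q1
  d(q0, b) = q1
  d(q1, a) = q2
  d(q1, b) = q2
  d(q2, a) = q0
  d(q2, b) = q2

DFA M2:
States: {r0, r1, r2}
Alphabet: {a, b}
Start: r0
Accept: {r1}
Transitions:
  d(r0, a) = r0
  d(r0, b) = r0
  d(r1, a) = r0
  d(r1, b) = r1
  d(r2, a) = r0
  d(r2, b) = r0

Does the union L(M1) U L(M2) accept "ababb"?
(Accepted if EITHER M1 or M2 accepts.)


M1: final=q2 accepted=True
M2: final=r0 accepted=False

Yes, union accepts


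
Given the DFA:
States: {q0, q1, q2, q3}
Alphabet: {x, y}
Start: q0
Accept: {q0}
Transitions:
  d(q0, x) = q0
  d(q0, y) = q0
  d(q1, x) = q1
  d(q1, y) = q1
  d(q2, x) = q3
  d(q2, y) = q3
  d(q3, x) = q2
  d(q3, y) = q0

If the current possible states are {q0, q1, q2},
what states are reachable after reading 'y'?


Apply transition on 'y' from each current state:
  d(q0, y) = q0
  d(q1, y) = q1
  d(q2, y) = q3

{q0, q1, q3}


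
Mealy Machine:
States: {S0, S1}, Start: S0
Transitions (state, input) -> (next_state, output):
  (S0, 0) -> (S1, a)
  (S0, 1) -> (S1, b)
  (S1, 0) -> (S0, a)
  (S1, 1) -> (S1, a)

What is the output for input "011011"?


Step-by-step:
  (S0, 0) -> (S1, a)
  (S1, 1) -> (S1, a)
  (S1, 1) -> (S1, a)
  (S1, 0) -> (S0, a)
  (S0, 1) -> (S1, b)
  (S1, 1) -> (S1, a)

"aaaaba"


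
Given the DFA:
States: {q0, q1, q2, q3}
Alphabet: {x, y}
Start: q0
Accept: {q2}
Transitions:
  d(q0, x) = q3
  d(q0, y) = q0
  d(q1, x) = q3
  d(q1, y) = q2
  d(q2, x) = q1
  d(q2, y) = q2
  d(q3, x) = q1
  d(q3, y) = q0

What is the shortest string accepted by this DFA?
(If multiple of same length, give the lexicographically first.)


BFS by string length (lex-first path to each state shown):
  len 0: q0<-""
  len 1: q0<-"y", q3<-"x"
  len 2: q0<-"xy", q1<-"xx", q3<-"yx"
  len 3: q0<-"xyy", q1<-"yxx", q2<-"xxy", q3<-"xxx"
Found accept state at length 3.

"xxy"


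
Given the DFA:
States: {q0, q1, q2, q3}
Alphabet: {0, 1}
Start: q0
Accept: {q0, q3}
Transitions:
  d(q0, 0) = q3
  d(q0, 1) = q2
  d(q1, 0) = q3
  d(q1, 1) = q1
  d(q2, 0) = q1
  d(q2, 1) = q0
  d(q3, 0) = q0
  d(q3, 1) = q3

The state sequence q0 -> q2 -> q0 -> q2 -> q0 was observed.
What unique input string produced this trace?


Trace back each transition to find the symbol:
  q0 --[1]--> q2
  q2 --[1]--> q0
  q0 --[1]--> q2
  q2 --[1]--> q0

"1111"


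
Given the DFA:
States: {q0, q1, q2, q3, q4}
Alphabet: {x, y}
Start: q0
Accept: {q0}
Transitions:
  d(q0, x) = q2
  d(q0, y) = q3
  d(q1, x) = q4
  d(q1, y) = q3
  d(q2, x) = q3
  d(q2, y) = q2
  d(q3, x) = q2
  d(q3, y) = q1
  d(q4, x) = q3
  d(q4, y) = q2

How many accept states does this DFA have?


Accept states listed: {q0}
Counting: q0(1)

1


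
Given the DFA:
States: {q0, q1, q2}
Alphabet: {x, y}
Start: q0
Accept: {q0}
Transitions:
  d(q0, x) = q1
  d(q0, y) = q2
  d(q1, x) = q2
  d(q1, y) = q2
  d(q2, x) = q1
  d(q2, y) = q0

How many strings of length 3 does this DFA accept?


Enumerating all length-3 strings:
  "xxx" -> q1 [reject]
  "xxy" -> q0 [accept]
  "xyx" -> q1 [reject]
  "xyy" -> q0 [accept]
  "yxx" -> q2 [reject]
  "yxy" -> q2 [reject]
  "yyx" -> q1 [reject]
  "yyy" -> q2 [reject]

2 out of 8


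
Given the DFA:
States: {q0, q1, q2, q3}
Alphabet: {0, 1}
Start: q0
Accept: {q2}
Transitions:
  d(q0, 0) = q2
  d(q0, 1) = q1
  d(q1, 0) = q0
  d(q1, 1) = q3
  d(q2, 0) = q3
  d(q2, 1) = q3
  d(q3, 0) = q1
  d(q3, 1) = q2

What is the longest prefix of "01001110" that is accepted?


Run the DFA, marking each prefix where the state is accepting:
  "" -> q0 [reject]
  "0" -> q2 [accept]
  "01" -> q3 [reject]
  "010" -> q1 [reject]
  "0100" -> q0 [reject]
  "01001" -> q1 [reject]
  "010011" -> q3 [reject]
  "0100111" -> q2 [accept]
  "01001110" -> q3 [reject]

"0100111"


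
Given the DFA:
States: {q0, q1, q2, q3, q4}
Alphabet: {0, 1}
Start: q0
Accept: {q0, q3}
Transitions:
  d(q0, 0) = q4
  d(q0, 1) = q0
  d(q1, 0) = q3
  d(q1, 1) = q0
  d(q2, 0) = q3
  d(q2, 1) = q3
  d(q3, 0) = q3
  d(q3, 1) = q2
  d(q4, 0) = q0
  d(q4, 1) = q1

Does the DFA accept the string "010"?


Trace: q0 -> q4 -> q1 -> q3
Final state: q3
Accept states: {q0, q3}

Yes, accepted (final state q3 is an accept state)


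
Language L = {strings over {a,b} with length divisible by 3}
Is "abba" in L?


length = 4; 4 mod 3 = 1

No, "abba" is not in L


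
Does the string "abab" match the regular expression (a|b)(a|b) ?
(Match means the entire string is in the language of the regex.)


|string| = 4; first = 'a'; last = 'b'

No, "abab" does not match (a|b)(a|b)


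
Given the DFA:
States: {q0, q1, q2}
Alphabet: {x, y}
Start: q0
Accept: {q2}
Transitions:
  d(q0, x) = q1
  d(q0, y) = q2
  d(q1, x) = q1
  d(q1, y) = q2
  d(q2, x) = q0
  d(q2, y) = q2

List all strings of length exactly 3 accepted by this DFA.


All strings of length 3: 8 total
Accepted: 4

"xxy", "xyy", "yxy", "yyy"


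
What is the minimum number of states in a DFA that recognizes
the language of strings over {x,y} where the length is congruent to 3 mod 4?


States track (length) mod 4.
Need 4 states: one per remainder 0..3; accept = remainder 3.

4


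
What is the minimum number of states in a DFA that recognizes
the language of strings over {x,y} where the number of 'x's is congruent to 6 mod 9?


States track (count of 'x') mod 9.
Need 9 states: one per remainder 0..8; accept = remainder 6.

9


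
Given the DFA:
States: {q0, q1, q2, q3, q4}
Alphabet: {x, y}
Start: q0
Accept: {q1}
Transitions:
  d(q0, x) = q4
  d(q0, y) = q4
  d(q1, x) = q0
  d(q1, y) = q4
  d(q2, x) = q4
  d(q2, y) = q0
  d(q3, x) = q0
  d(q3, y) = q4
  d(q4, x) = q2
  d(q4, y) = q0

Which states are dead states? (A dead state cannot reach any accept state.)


Forward reachability from each state:
  q0 -> reaches {q0, q2, q4}, no accept state (dead)
  q1 -> reaches accept state q1 (live)
  q2 -> reaches {q0, q2, q4}, no accept state (dead)
  q3 -> reaches {q0, q2, q3, q4}, no accept state (dead)
  q4 -> reaches {q0, q2, q4}, no accept state (dead)

{q0, q2, q3, q4}


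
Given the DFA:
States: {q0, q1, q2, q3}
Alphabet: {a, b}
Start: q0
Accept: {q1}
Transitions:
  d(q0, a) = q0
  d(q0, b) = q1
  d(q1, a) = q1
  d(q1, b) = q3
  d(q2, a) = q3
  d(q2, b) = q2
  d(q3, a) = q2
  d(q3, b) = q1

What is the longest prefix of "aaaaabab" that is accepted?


Run the DFA, marking each prefix where the state is accepting:
  "" -> q0 [reject]
  "a" -> q0 [reject]
  "aa" -> q0 [reject]
  "aaa" -> q0 [reject]
  "aaaa" -> q0 [reject]
  "aaaaa" -> q0 [reject]
  "aaaaab" -> q1 [accept]
  "aaaaaba" -> q1 [accept]
  "aaaaabab" -> q3 [reject]

"aaaaaba"


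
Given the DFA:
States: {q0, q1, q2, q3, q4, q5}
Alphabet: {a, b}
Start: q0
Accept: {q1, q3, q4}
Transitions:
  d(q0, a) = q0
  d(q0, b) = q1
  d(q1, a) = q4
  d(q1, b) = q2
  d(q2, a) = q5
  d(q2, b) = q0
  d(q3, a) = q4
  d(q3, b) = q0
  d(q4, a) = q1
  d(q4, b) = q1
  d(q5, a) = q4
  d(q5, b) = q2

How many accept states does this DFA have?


Accept states listed: {q1, q3, q4}
Counting: q1(1) q3(2) q4(3)

3


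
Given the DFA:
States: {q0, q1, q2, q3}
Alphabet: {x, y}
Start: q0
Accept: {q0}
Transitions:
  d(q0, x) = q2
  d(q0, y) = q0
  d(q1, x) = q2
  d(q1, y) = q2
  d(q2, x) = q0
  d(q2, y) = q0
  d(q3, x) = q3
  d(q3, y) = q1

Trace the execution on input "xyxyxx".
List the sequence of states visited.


Input: xyxyxx
d(q0, x) = q2
d(q2, y) = q0
d(q0, x) = q2
d(q2, y) = q0
d(q0, x) = q2
d(q2, x) = q0


q0 -> q2 -> q0 -> q2 -> q0 -> q2 -> q0
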